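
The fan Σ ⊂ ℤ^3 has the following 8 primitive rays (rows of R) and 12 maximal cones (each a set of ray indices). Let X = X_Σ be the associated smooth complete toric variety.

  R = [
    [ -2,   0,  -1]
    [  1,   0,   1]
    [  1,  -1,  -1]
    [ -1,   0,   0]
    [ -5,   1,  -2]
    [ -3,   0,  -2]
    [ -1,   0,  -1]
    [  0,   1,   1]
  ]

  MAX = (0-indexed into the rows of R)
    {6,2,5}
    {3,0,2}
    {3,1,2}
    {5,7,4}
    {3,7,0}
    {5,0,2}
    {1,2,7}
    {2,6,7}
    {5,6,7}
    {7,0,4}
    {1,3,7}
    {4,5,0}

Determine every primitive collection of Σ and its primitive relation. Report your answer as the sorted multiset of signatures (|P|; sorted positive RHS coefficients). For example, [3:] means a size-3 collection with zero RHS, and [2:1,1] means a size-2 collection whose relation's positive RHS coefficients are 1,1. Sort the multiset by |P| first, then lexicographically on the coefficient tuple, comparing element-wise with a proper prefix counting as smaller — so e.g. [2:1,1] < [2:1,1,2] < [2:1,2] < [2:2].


14 minimal non-faces of Δ(Σ) (on 8 rays):

  • {1,6}:  v_{1} + v_{6} = 0  →  sig = [2:]
  • {0,1}:  v_{0} + v_{1} = v_{3}  →  sig = [2:1]
  • {0,6}:  v_{0} + v_{6} = v_{5}  →  sig = [2:1]
  • {1,5}:  v_{1} + v_{5} = v_{0}  →  sig = [2:1]
  • {3,6}:  v_{3} + v_{6} = v_{0}  →  sig = [2:1]
  • {2,4}:  v_{2} + v_{4} = v_{5} + v_{6}  →  sig = [2:1,1]
  • {1,4}:  v_{1} + v_{4} = 2·v_{0} + v_{7}  →  sig = [2:1,2]
  • {4,6}:  v_{4} + v_{6} = 2·v_{5} + v_{7}  →  sig = [2:1,2]
  • {3,4}:  v_{3} + v_{4} = 3·v_{0} + v_{7}  →  sig = [2:1,3]
  • {3,5}:  v_{3} + v_{5} = 2·v_{0}  →  sig = [2:2]
  • {2,3,7}:  v_{2} + v_{3} + v_{7} = 0  →  sig = [3:]
  • {0,2,7}:  v_{0} + v_{2} + v_{7} = v_{6}  →  sig = [3:1]
  • {0,5,7}:  v_{0} + v_{5} + v_{7} = v_{4}  →  sig = [3:1]
  • {2,5,7}:  v_{2} + v_{5} + v_{7} = 2·v_{6}  →  sig = [3:2]

Signatures (|P|; sorted positive RHS coefficients), sorted:
    |P|=2: 10 collections, coeffs (), (1), (1), (1), (1), (1,1), (1,2), (1,2), (1,3), (2)
    |P|=3: 4 collections, coeffs (), (1), (1), (2)


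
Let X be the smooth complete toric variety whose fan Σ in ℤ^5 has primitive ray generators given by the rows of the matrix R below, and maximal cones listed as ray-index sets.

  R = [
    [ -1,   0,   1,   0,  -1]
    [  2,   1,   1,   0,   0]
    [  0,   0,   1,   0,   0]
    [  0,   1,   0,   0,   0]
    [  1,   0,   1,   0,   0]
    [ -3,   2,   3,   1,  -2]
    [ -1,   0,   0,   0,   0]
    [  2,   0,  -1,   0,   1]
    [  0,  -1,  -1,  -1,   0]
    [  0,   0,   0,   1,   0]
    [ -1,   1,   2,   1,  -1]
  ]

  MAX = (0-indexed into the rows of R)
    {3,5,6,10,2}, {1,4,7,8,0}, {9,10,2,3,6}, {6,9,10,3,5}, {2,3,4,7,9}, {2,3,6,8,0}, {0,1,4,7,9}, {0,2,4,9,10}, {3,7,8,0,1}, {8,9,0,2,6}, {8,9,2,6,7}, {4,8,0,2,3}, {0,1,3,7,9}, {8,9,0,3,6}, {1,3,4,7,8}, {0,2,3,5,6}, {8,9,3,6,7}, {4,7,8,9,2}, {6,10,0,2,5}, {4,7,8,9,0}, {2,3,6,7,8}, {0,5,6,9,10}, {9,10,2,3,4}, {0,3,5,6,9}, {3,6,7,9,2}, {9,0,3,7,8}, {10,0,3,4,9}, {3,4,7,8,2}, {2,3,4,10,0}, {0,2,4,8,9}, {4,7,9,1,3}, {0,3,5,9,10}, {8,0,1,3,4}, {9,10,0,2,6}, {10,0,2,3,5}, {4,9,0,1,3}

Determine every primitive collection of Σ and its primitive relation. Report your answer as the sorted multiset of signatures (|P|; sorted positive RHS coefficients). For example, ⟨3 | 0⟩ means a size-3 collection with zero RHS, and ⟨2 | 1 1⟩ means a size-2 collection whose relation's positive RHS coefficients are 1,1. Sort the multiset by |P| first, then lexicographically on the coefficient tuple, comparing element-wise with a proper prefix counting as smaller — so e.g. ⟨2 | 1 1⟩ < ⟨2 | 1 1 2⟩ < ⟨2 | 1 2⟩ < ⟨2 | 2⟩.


19 collections generate NE(X_Σ); each relation:

  P={4,6}:  v_{4} + v_{6} = v_{2}  ⟹  sig = ⟨2 | 1⟩
  P={8,10}:  v_{8} + v_{10} = v_{0}  ⟹  sig = ⟨2 | 1⟩
  P={1,6}:  v_{1} + v_{6} = v_{3} + v_{4}  ⟹  sig = ⟨2 | 1 1⟩
  P={5,7}:  v_{5} + v_{7} = v_{3} + v_{10}  ⟹  sig = ⟨2 | 1 1⟩
  P={7,10}:  v_{7} + v_{10} = v_{3} + v_{4} + v_{9}  ⟹  sig = ⟨2 | 1 1 1⟩
  P={4,5}:  v_{4} + v_{5} = v_{0} + v_{2} + v_{3} + v_{10}  ⟹  sig = ⟨2 | 1 1 1 1⟩
  P={1,5}:  v_{1} + v_{5} = v_{0} + 2·v_{3} + v_{4} + v_{10}  ⟹  sig = ⟨2 | 1 1 1 2⟩
  P={5,8}:  v_{5} + v_{8} = 2·v_{0} + v_{3} + v_{6}  ⟹  sig = ⟨2 | 1 1 2⟩
  P={1,10}:  v_{1} + v_{10} = v_{0} + 2·v_{3} + 2·v_{4} + v_{9}  ⟹  sig = ⟨2 | 1 1 2 2⟩
  P={1,2}:  v_{1} + v_{2} = v_{3} + 2·v_{4}  ⟹  sig = ⟨2 | 1 2⟩
  P={0,6,7}:  v_{0} + v_{6} + v_{7} = 0  ⟹  sig = ⟨3 | 0⟩
  P={0,2,7}:  v_{0} + v_{2} + v_{7} = v_{4}  ⟹  sig = ⟨3 | 1⟩
  P={2,5,9}:  v_{2} + v_{5} + v_{9} = v_{6} + 2·v_{10}  ⟹  sig = ⟨3 | 1 2⟩
  P={1,8,9}:  v_{1} + v_{8} + v_{9} = 2·v_{0} + 2·v_{7}  ⟹  sig = ⟨3 | 2 2⟩
  P={2,3,8,9}:  v_{2} + v_{3} + v_{8} + v_{9} = 0  ⟹  sig = ⟨4 | 0⟩
  P={0,2,3,9}:  v_{0} + v_{2} + v_{3} + v_{9} = v_{10}  ⟹  sig = ⟨4 | 1⟩
  P={0,3,4,7}:  v_{0} + v_{3} + v_{4} + v_{7} = v_{1}  ⟹  sig = ⟨4 | 1⟩
  P={0,3,6,10}:  v_{0} + v_{3} + v_{6} + v_{10} = v_{5}  ⟹  sig = ⟨4 | 1⟩
  P={3,4,8,9}:  v_{3} + v_{4} + v_{8} + v_{9} = v_{0} + v_{7}  ⟹  sig = ⟨4 | 1 1⟩

Sorted signature multiset PRS(X):
    ⟨2 | 1⟩
    ⟨2 | 1⟩
    ⟨2 | 1 1⟩
    ⟨2 | 1 1⟩
    ⟨2 | 1 1 1⟩
    ⟨2 | 1 1 1 1⟩
    ⟨2 | 1 1 1 2⟩
    ⟨2 | 1 1 2⟩
    ⟨2 | 1 1 2 2⟩
    ⟨2 | 1 2⟩
    ⟨3 | 0⟩
    ⟨3 | 1⟩
    ⟨3 | 1 2⟩
    ⟨3 | 2 2⟩
    ⟨4 | 0⟩
    ⟨4 | 1⟩
    ⟨4 | 1⟩
    ⟨4 | 1⟩
    ⟨4 | 1 1⟩


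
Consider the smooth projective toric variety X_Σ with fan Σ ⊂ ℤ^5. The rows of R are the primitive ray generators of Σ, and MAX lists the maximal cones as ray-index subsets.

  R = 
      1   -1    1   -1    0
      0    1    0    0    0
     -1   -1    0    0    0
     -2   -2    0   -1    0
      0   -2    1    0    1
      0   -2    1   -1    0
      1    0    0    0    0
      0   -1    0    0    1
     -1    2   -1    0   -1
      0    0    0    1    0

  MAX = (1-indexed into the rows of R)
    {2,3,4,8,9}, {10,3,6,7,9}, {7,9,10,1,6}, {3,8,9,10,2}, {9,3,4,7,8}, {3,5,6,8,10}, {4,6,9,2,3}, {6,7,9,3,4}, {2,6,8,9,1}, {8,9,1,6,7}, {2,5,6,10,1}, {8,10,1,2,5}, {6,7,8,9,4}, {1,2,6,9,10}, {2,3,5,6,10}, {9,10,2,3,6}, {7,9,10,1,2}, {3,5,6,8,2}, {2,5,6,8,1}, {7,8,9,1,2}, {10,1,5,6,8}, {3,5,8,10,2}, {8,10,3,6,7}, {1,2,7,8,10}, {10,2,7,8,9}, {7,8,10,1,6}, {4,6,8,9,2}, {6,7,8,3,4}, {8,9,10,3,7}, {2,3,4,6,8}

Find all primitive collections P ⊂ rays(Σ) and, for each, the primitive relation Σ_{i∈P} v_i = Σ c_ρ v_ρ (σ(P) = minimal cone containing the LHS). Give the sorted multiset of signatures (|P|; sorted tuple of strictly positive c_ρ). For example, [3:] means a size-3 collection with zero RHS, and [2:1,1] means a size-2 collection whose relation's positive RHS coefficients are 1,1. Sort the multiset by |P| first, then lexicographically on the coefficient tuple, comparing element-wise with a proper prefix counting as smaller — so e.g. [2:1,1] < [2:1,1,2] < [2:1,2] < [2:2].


Primitive collections (13):

  • {1,3}:  v_{1} + v_{3} = v_{6}  →  sig = [2:1]
  • {5,9}:  v_{5} + v_{9} = v_{2} + v_{3}  →  sig = [2:1,1]
  • {5,7}:  v_{5} + v_{7} = v_{1} + v_{8} + v_{10}  →  sig = [2:1,1,1]
  • {4,5}:  v_{4} + v_{5} = v_{2} + 2·v_{3} + v_{6} + v_{8}  →  sig = [2:1,1,1,2]
  • {1,4}:  v_{1} + v_{4} = 2·v_{6} + v_{8} + v_{9}  →  sig = [2:1,1,2]
  • {4,10}:  v_{4} + v_{10} = 2·v_{3}  →  sig = [2:2]
  • {2,3,7}:  v_{2} + v_{3} + v_{7} = 0  →  sig = [3:]
  • {2,6,7}:  v_{2} + v_{6} + v_{7} = v_{1}  →  sig = [3:1]
  • {2,4,7}:  v_{2} + v_{4} + v_{7} = v_{6} + v_{8} + v_{9}  →  sig = [3:1,1,1]
  • {1,8,9,10}:  v_{1} + v_{8} + v_{9} + v_{10} = 0  →  sig = [4:]
  • {2,6,8,10}:  v_{2} + v_{6} + v_{8} + v_{10} = v_{5}  →  sig = [4:1]
  • {3,6,8,9}:  v_{3} + v_{6} + v_{8} + v_{9} = v_{4}  →  sig = [4:1]
  • {6,8,9,10}:  v_{6} + v_{8} + v_{9} + v_{10} = v_{3}  →  sig = [4:1]

Signatures (|P|; sorted positive RHS coefficients), sorted:
    |P|=2: 6 collections, coeffs (1), (1,1), (1,1,1), (1,1,1,2), (1,1,2), (2)
    |P|=3: 3 collections, coeffs (), (1), (1,1,1)
    |P|=4: 4 collections, coeffs (), (1), (1), (1)


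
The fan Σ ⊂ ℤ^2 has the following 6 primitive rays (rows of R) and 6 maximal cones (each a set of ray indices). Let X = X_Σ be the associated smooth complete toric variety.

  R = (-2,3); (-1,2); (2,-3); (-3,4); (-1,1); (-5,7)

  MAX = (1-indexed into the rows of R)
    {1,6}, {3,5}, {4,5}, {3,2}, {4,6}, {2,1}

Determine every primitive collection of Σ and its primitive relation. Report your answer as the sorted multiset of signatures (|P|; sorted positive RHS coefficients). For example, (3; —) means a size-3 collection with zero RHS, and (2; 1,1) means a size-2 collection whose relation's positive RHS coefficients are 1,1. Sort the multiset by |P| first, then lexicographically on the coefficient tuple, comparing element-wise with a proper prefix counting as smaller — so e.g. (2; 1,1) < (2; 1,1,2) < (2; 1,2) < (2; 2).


The 9 primitive collections of Σ (r=6, n=2):

  P={1,3}:  v_{1} + v_{3} = 0  ⇒ sig = (2; —)
  P={1,4}:  v_{1} + v_{4} = v_{6}  ⇒ sig = (2; 1)
  P={1,5}:  v_{1} + v_{5} = v_{4}  ⇒ sig = (2; 1)
  P={2,5}:  v_{2} + v_{5} = v_{1}  ⇒ sig = (2; 1)
  P={3,4}:  v_{3} + v_{4} = v_{5}  ⇒ sig = (2; 1)
  P={3,6}:  v_{3} + v_{6} = v_{4}  ⇒ sig = (2; 1)
  P={2,4}:  v_{2} + v_{4} = 2·v_{1}  ⇒ sig = (2; 2)
  P={5,6}:  v_{5} + v_{6} = 2·v_{4}  ⇒ sig = (2; 2)
  P={2,6}:  v_{2} + v_{6} = 3·v_{1}  ⇒ sig = (2; 3)

Signatures (|P|; sorted positive RHS coefficients), sorted:
{ (2; —),  (2; 1) ×5,  (2; 2) ×2,  (2; 3) }


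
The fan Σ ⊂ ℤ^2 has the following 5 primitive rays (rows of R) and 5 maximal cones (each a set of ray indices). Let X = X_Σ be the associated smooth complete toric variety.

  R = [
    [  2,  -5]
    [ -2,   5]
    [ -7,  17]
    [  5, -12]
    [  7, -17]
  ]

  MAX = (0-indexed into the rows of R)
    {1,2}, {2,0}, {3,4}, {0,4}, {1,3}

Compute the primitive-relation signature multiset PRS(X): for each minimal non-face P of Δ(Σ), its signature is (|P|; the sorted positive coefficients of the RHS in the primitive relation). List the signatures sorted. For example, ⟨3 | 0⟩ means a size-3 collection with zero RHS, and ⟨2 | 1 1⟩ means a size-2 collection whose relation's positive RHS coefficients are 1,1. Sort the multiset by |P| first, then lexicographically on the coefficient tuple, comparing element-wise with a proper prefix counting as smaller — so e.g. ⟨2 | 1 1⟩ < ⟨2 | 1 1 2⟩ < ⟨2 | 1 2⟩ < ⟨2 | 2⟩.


Δ(Σ) — 5 vertices, 5 min non-faces:

  P = {0,1}:  v_{0} + v_{1} = 0  ⇒ sig = ⟨2 | 0⟩
  P = {2,4}:  v_{2} + v_{4} = 0  ⇒ sig = ⟨2 | 0⟩
  P = {0,3}:  v_{0} + v_{3} = v_{4}  ⇒ sig = ⟨2 | 1⟩
  P = {1,4}:  v_{1} + v_{4} = v_{3}  ⇒ sig = ⟨2 | 1⟩
  P = {2,3}:  v_{2} + v_{3} = v_{1}  ⇒ sig = ⟨2 | 1⟩

Hence PRS(X_Σ) =
    |P|=2: 5 collections, coeffs (), (), (1), (1), (1)


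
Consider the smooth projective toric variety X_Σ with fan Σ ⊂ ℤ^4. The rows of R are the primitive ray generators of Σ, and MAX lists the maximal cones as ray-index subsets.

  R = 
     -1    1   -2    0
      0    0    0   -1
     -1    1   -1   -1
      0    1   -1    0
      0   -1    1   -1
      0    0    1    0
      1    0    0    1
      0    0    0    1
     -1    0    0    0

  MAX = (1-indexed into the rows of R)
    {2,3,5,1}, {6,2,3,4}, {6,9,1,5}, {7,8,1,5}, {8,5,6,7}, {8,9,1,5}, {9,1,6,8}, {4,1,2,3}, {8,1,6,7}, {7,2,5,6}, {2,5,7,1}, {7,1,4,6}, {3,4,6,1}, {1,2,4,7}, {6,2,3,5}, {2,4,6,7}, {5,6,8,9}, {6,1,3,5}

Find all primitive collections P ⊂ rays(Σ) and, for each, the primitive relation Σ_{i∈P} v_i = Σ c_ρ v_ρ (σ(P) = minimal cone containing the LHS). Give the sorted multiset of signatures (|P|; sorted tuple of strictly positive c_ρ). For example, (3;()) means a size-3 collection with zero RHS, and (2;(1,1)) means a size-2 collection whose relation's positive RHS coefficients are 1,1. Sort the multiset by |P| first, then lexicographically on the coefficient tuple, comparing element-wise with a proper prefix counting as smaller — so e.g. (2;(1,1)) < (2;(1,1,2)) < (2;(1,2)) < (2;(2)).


Δ(Σ) — 9 vertices, 12 min non-faces:

  P={2,8}:  v_{2} + v_{8} = 0 — sig = (2;())
  P={3,7}:  v_{3} + v_{7} = v_{4} — sig = (2;(1))
  P={4,5}:  v_{4} + v_{5} = v_{2} — sig = (2;(1))
  P={7,9}:  v_{7} + v_{9} = v_{8} — sig = (2;(1))
  P={3,8}:  v_{3} + v_{8} = v_{1} + v_{6} — sig = (2;(1,1))
  P={4,9}:  v_{4} + v_{9} = v_{1} + v_{6} — sig = (2;(1,1))
  P={2,9}:  v_{2} + v_{9} = v_{1} + v_{5} + v_{6} — sig = (2;(1,1,1))
  P={4,8}:  v_{4} + v_{8} = v_{1} + v_{6} + v_{7} — sig = (2;(1,1,1))
  P={3,9}:  v_{3} + v_{9} = 2·v_{1} + v_{5} + 2·v_{6} — sig = (2;(1,2,2))
  P={1,2,6}:  v_{1} + v_{2} + v_{6} = v_{3} — sig = (3;(1))
  P={1,5,6,7}:  v_{1} + v_{5} + v_{6} + v_{7} = 0 — sig = (4;())
  P={1,5,6,8}:  v_{1} + v_{5} + v_{6} + v_{8} = v_{9} — sig = (4;(1))

Hence PRS(X_Σ) =
    |P|=2: 9 collections, coeffs (), (1), (1), (1), (1,1), (1,1), (1,1,1), (1,1,1), (1,2,2)
    |P|=3: 1 collection, coeffs (1)
    |P|=4: 2 collections, coeffs (), (1)


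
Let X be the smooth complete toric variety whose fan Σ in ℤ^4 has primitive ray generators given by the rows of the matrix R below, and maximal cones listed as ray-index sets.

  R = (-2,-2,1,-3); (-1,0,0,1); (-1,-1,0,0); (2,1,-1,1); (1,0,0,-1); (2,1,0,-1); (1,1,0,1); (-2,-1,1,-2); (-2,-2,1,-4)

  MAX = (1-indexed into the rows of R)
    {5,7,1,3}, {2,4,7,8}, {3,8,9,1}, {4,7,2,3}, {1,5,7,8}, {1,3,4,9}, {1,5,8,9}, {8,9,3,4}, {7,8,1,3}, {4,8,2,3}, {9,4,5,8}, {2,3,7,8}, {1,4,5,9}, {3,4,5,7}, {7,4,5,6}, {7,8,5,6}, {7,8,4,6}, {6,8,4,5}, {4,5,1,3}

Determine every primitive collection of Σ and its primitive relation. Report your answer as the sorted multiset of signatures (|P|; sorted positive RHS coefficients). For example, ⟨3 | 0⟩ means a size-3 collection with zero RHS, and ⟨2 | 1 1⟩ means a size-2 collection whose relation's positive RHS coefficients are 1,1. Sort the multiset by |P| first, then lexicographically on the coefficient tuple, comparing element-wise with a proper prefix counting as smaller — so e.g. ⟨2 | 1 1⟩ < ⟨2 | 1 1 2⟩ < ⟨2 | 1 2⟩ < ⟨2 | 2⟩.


14 minimal non-faces of Δ(Σ) (on 9 rays):

  P = {2,5}:  v_{2} + v_{5} = 0  ⟹  sig = ⟨2 | 0⟩
  P = {3,6}:  v_{3} + v_{6} = v_{5}  ⟹  sig = ⟨2 | 1⟩
  P = {1,2}:  v_{1} + v_{2} = v_{3} + v_{8}  ⟹  sig = ⟨2 | 1 1⟩
  P = {7,9}:  v_{7} + v_{9} = v_{5} + v_{8}  ⟹  sig = ⟨2 | 1 1⟩
  P = {2,6}:  v_{2} + v_{6} = v_{4} + v_{7} + v_{8}  ⟹  sig = ⟨2 | 1 1 1⟩
  P = {2,9}:  v_{2} + v_{9} = v_{3} + v_{4} + 2·v_{8}  ⟹  sig = ⟨2 | 1 1 2⟩
  P = {1,6}:  v_{1} + v_{6} = 2·v_{5} + v_{8}  ⟹  sig = ⟨2 | 1 2⟩
  P = {6,9}:  v_{6} + v_{9} = v_{4} + 2·v_{5} + 2·v_{8}  ⟹  sig = ⟨2 | 1 2 2⟩
  P = {1,4,7}:  v_{1} + v_{4} + v_{7} = v_{5}  ⟹  sig = ⟨3 | 1⟩
  P = {1,4,8}:  v_{1} + v_{4} + v_{8} = v_{9}  ⟹  sig = ⟨3 | 1⟩
  P = {3,5,8}:  v_{3} + v_{5} + v_{8} = v_{1}  ⟹  sig = ⟨3 | 1⟩
  P = {3,5,9}:  v_{3} + v_{5} + v_{9} = 2·v_{1} + v_{4}  ⟹  sig = ⟨3 | 1 2⟩
  P = {3,4,7,8}:  v_{3} + v_{4} + v_{7} + v_{8} = 0  ⟹  sig = ⟨4 | 0⟩
  P = {4,5,7,8}:  v_{4} + v_{5} + v_{7} + v_{8} = v_{6}  ⟹  sig = ⟨4 | 1⟩

so the primitive-relation signature multiset is
[⟨2 | 0⟩, ⟨2 | 1⟩, ⟨2 | 1 1⟩, ⟨2 | 1 1⟩, ⟨2 | 1 1 1⟩, ⟨2 | 1 1 2⟩, ⟨2 | 1 2⟩, ⟨2 | 1 2 2⟩, ⟨3 | 1⟩, ⟨3 | 1⟩, ⟨3 | 1⟩, ⟨3 | 1 2⟩, ⟨4 | 0⟩, ⟨4 | 1⟩]


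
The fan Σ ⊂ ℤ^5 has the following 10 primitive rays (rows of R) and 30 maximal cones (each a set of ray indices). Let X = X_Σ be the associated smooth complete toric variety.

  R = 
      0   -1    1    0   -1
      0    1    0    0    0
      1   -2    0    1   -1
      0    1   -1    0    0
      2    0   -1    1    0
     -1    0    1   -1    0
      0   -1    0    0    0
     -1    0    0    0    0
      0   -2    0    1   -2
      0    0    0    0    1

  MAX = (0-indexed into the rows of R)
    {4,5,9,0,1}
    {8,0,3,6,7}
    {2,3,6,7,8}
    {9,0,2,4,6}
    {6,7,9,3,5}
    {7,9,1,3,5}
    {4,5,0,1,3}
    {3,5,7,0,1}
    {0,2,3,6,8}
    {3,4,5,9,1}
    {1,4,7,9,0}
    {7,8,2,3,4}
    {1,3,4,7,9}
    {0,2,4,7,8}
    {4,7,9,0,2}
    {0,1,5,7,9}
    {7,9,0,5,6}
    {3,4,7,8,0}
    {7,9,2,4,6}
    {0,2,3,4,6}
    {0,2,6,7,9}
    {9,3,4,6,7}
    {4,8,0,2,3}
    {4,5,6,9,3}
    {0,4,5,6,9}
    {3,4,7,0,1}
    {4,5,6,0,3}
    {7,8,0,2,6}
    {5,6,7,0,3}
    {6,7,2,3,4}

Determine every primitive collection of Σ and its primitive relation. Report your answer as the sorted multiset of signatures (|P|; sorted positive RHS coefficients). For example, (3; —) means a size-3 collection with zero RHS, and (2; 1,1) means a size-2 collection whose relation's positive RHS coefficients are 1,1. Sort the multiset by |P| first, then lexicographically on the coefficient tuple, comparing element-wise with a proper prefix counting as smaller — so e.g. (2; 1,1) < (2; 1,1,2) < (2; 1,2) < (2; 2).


12 collections generate NE(X_Σ); each relation:

  {1,6}:  v_{1} + v_{6} = 0  ⇒ sig = (2; —)
  {2,5}:  v_{2} + v_{5} = v_{0} + v_{6}  ⇒ sig = (2; 1,1)
  {8,9}:  v_{8} + v_{9} = v_{2} + v_{7}  ⇒ sig = (2; 1,1)
  {1,2}:  v_{1} + v_{2} = v_{0} + v_{4} + v_{7}  ⇒ sig = (2; 1,1,1)
  {5,8}:  v_{5} + v_{8} = 2·v_{0} + v_{3} + v_{6} + v_{7}  ⇒ sig = (2; 1,1,1,2)
  {1,8}:  v_{1} + v_{8} = 2·v_{0} + v_{3} + v_{4} + 2·v_{7}  ⇒ sig = (2; 1,1,2,2)
  {0,3,9}:  v_{0} + v_{3} + v_{9} = 0  ⇒ sig = (3; —)
  {4,5,7}:  v_{4} + v_{5} + v_{7} = 0  ⇒ sig = (3; —)
  {2,3,9}:  v_{2} + v_{3} + v_{9} = v_{4} + v_{6} + v_{7}  ⇒ sig = (3; 1,1,1)
  {4,6,8}:  v_{4} + v_{6} + v_{8} = 2·v_{2} + v_{3}  ⇒ sig = (3; 1,2)
  {0,2,3,7}:  v_{0} + v_{2} + v_{3} + v_{7} = v_{8}  ⇒ sig = (4; 1)
  {0,4,6,7}:  v_{0} + v_{4} + v_{6} + v_{7} = v_{2}  ⇒ sig = (4; 1)

so the primitive-relation signature multiset is
[(2; —), (2; 1,1), (2; 1,1), (2; 1,1,1), (2; 1,1,1,2), (2; 1,1,2,2), (3; —), (3; —), (3; 1,1,1), (3; 1,2), (4; 1), (4; 1)]


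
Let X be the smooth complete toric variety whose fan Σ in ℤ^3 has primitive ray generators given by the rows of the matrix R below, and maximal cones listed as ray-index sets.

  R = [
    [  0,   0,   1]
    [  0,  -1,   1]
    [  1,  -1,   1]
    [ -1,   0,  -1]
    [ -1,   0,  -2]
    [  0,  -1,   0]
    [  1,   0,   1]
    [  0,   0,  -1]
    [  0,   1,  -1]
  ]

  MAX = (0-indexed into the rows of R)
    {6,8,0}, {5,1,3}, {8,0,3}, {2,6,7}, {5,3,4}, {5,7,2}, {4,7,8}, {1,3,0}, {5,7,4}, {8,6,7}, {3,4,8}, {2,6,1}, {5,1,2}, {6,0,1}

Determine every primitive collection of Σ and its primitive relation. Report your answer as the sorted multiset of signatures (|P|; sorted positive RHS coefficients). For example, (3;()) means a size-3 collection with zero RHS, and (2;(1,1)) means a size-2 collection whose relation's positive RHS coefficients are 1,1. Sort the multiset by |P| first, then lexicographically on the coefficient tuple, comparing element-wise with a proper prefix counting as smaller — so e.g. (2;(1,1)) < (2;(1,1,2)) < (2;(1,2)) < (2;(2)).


Δ(Σ) — 9 vertices, 15 min non-faces:

  P={0,7}:  v_{0} + v_{7} = 0  ⟹  sig = (2;())
  P={1,8}:  v_{1} + v_{8} = 0  ⟹  sig = (2;())
  P={3,6}:  v_{3} + v_{6} = 0  ⟹  sig = (2;())
  P={0,4}:  v_{0} + v_{4} = v_{3}  ⟹  sig = (2;(1))
  P={0,5}:  v_{0} + v_{5} = v_{1}  ⟹  sig = (2;(1))
  P={1,7}:  v_{1} + v_{7} = v_{5}  ⟹  sig = (2;(1))
  P={2,3}:  v_{2} + v_{3} = v_{5}  ⟹  sig = (2;(1))
  P={3,7}:  v_{3} + v_{7} = v_{4}  ⟹  sig = (2;(1))
  P={4,6}:  v_{4} + v_{6} = v_{7}  ⟹  sig = (2;(1))
  P={5,6}:  v_{5} + v_{6} = v_{2}  ⟹  sig = (2;(1))
  P={5,8}:  v_{5} + v_{8} = v_{7}  ⟹  sig = (2;(1))
  P={0,2}:  v_{0} + v_{2} = v_{1} + v_{6}  ⟹  sig = (2;(1,1))
  P={1,4}:  v_{1} + v_{4} = v_{3} + v_{5}  ⟹  sig = (2;(1,1))
  P={2,4}:  v_{2} + v_{4} = v_{5} + v_{7}  ⟹  sig = (2;(1,1))
  P={2,8}:  v_{2} + v_{8} = v_{6} + v_{7}  ⟹  sig = (2;(1,1))

so the primitive-relation signature multiset is
    |P|=2: 15 collections, coeffs (), (), (), (1), (1), (1), (1), (1), (1), (1), (1), (1,1), (1,1), (1,1), (1,1)


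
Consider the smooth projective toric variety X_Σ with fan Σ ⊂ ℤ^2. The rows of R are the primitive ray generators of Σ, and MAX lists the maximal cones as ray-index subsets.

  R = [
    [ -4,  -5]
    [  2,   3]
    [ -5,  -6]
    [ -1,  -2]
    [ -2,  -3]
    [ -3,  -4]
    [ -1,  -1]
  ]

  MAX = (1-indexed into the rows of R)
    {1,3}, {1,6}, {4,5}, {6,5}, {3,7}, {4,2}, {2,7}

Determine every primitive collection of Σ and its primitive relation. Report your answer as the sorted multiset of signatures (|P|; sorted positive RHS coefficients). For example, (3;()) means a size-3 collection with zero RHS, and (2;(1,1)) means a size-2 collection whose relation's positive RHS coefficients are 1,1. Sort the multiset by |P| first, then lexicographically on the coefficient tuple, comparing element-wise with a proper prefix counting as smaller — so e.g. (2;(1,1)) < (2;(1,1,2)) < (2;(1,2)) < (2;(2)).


14 collections generate NE(X_Σ); each relation:

  P={2,5}:  v_{2} + v_{5} = 0 ; sig = (2;())
  P={1,7}:  v_{1} + v_{7} = v_{3} ; sig = (2;(1))
  P={2,6}:  v_{2} + v_{6} = v_{7} ; sig = (2;(1))
  P={4,7}:  v_{4} + v_{7} = v_{5} ; sig = (2;(1))
  P={5,7}:  v_{5} + v_{7} = v_{6} ; sig = (2;(1))
  P={6,7}:  v_{6} + v_{7} = v_{1} ; sig = (2;(1))
  P={1,4}:  v_{1} + v_{4} = v_{5} + v_{6} ; sig = (2;(1,1))
  P={3,5}:  v_{3} + v_{5} = v_{1} + v_{6} ; sig = (2;(1,1))
  P={1,2}:  v_{1} + v_{2} = 2·v_{7} ; sig = (2;(2))
  P={1,5}:  v_{1} + v_{5} = 2·v_{6} ; sig = (2;(2))
  P={3,4}:  v_{3} + v_{4} = 2·v_{6} ; sig = (2;(2))
  P={3,6}:  v_{3} + v_{6} = 2·v_{1} ; sig = (2;(2))
  P={4,6}:  v_{4} + v_{6} = 2·v_{5} ; sig = (2;(2))
  P={2,3}:  v_{2} + v_{3} = 3·v_{7} ; sig = (2;(3))

Signatures (|P|; sorted positive RHS coefficients), sorted:
    |P|=2: 14 collections, coeffs (), (1), (1), (1), (1), (1), (1,1), (1,1), (2), (2), (2), (2), (2), (3)


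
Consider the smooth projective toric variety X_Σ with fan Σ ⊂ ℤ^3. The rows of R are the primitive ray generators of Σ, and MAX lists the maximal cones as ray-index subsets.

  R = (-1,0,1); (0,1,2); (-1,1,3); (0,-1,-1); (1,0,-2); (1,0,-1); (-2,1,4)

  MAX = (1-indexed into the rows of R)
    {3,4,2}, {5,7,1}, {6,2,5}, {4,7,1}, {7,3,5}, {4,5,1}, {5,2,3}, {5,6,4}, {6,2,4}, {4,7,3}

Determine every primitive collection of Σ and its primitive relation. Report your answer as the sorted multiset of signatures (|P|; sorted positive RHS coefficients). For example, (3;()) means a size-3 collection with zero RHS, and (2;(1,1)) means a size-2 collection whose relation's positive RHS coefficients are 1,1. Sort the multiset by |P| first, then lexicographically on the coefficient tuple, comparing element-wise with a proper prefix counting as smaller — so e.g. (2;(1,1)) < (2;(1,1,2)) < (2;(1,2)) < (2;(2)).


Δ(Σ) — 7 vertices, 9 min non-faces:

  P = {1,6}:  v_{1} + v_{6} = 0  ⟹  sig = (2;())
  P = {1,2}:  v_{1} + v_{2} = v_{3}  ⟹  sig = (2;(1))
  P = {1,3}:  v_{1} + v_{3} = v_{7}  ⟹  sig = (2;(1))
  P = {3,6}:  v_{3} + v_{6} = v_{2}  ⟹  sig = (2;(1))
  P = {6,7}:  v_{6} + v_{7} = v_{3}  ⟹  sig = (2;(1))
  P = {2,7}:  v_{2} + v_{7} = 2·v_{3}  ⟹  sig = (2;(2))
  P = {3,4,5}:  v_{3} + v_{4} + v_{5} = 0  ⟹  sig = (3;())
  P = {2,4,5}:  v_{2} + v_{4} + v_{5} = v_{6}  ⟹  sig = (3;(1))
  P = {4,5,7}:  v_{4} + v_{5} + v_{7} = v_{1}  ⟹  sig = (3;(1))

so the primitive-relation signature multiset is
    |P|=2: 6 collections, coeffs (), (1), (1), (1), (1), (2)
    |P|=3: 3 collections, coeffs (), (1), (1)


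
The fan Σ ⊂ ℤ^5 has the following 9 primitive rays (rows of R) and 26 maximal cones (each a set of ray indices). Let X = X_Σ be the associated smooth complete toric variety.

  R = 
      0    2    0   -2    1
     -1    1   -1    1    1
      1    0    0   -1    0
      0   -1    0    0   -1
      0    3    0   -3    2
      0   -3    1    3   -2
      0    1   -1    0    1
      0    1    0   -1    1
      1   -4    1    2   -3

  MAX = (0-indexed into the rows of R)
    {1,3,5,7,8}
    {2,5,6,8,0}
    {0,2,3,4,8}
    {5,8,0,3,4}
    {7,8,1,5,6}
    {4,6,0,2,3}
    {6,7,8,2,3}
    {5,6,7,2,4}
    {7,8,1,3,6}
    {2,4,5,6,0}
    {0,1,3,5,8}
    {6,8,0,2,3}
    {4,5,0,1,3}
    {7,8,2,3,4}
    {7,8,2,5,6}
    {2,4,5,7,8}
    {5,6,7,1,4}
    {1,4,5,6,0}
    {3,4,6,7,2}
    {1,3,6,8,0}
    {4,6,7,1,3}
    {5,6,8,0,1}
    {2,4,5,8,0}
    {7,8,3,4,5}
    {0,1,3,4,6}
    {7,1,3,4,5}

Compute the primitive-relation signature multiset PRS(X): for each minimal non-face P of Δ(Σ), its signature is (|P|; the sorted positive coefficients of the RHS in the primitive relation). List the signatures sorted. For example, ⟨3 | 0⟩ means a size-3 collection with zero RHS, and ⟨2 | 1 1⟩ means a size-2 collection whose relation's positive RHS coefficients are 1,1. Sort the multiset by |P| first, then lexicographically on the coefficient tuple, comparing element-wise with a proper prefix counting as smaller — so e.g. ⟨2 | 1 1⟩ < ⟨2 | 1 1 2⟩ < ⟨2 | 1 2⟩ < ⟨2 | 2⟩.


|primitive collections| = 6. Relations:

  {0,7}:  v_{0} + v_{7} = v_{4}  →  sig = ⟨2 | 1⟩
  {1,2}:  v_{1} + v_{2} = v_{6}  →  sig = ⟨2 | 1⟩
  {1,4,8}:  v_{1} + v_{4} + v_{8} = 0  →  sig = ⟨3 | 0⟩
  {2,3,5}:  v_{2} + v_{3} + v_{5} = v_{8}  →  sig = ⟨3 | 1⟩
  {4,6,8}:  v_{4} + v_{6} + v_{8} = v_{2}  →  sig = ⟨3 | 1⟩
  {3,5,6}:  v_{3} + v_{5} + v_{6} = v_{1} + v_{8}  →  sig = ⟨3 | 1 1⟩

Hence PRS(X_Σ) =
[⟨2 | 1⟩, ⟨2 | 1⟩, ⟨3 | 0⟩, ⟨3 | 1⟩, ⟨3 | 1⟩, ⟨3 | 1 1⟩]


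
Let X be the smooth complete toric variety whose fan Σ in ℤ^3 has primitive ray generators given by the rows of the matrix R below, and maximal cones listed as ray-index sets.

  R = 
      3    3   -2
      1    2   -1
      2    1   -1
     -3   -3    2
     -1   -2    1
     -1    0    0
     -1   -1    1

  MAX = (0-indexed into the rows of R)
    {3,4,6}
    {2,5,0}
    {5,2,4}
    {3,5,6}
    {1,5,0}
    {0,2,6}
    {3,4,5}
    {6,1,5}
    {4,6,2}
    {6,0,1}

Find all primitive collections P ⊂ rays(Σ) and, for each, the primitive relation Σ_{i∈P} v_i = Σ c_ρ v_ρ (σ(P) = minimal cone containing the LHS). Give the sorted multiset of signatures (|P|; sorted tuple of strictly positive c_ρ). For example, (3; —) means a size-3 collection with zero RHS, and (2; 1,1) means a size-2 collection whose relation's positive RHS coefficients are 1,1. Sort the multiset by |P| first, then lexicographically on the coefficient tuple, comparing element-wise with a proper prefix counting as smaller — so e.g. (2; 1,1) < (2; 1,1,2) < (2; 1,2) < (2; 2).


Δ(Σ) — 7 vertices, 9 min non-faces:

  P = {0,3}:  v_{0} + v_{3} = 0  ⟹  sig = (2; —)
  P = {1,4}:  v_{1} + v_{4} = 0  ⟹  sig = (2; —)
  P = {0,4}:  v_{0} + v_{4} = v_{2}  ⟹  sig = (2; 1)
  P = {1,2}:  v_{1} + v_{2} = v_{0}  ⟹  sig = (2; 1)
  P = {2,3}:  v_{2} + v_{3} = v_{4}  ⟹  sig = (2; 1)
  P = {1,3}:  v_{1} + v_{3} = v_{5} + v_{6}  ⟹  sig = (2; 1,1)
  P = {2,5,6}:  v_{2} + v_{5} + v_{6} = 0  ⟹  sig = (3; —)
  P = {0,5,6}:  v_{0} + v_{5} + v_{6} = v_{1}  ⟹  sig = (3; 1)
  P = {4,5,6}:  v_{4} + v_{5} + v_{6} = v_{3}  ⟹  sig = (3; 1)

Sorted signature multiset PRS(X):
    (2; —)
    (2; —)
    (2; 1)
    (2; 1)
    (2; 1)
    (2; 1,1)
    (3; —)
    (3; 1)
    (3; 1)


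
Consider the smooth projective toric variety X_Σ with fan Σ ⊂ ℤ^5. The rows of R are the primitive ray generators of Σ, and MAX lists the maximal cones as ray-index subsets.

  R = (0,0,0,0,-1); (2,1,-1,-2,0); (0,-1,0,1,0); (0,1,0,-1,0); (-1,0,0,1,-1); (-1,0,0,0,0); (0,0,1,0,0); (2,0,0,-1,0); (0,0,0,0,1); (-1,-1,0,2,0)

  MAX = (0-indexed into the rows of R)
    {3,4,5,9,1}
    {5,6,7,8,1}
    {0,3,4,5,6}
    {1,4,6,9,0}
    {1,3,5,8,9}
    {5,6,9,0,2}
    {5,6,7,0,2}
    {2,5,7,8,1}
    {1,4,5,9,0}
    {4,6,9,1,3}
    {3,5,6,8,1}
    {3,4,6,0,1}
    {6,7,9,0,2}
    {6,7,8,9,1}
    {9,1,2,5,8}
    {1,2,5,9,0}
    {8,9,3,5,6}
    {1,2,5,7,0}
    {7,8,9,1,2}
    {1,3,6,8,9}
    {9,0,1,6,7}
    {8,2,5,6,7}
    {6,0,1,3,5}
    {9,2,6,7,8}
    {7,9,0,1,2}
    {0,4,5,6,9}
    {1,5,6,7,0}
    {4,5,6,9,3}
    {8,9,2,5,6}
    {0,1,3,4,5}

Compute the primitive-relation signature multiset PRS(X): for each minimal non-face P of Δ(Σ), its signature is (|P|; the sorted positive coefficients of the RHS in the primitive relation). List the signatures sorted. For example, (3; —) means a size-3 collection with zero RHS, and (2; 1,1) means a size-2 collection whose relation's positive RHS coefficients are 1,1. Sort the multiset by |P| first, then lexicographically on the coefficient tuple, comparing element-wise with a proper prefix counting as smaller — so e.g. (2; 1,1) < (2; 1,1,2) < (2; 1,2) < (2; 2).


Σ has 11 primitive collections:

  P = {0,8}:  v_{0} + v_{8} = 0 ; sig = (2; —)
  P = {2,3}:  v_{2} + v_{3} = 0 ; sig = (2; —)
  P = {2,4}:  v_{2} + v_{4} = v_{0} + v_{9} ; sig = (2; 1,1)
  P = {3,7}:  v_{3} + v_{7} = v_{1} + v_{6} ; sig = (2; 1,1)
  P = {4,8}:  v_{4} + v_{8} = v_{3} + v_{9} ; sig = (2; 1,1)
  P = {4,7}:  v_{4} + v_{7} = v_{0} + v_{1} + v_{6} + v_{9} ; sig = (2; 1,1,1,1)
  P = {0,3,9}:  v_{0} + v_{3} + v_{9} = v_{4} ; sig = (3; 1)
  P = {1,2,6}:  v_{1} + v_{2} + v_{6} = v_{7} ; sig = (3; 1)
  P = {5,7,9}:  v_{5} + v_{7} + v_{9} = v_{2} ; sig = (3; 1)
  P = {1,5,6,9}:  v_{1} + v_{5} + v_{6} + v_{9} = 0 ; sig = (4; —)
  P = {1,4,5,6}:  v_{1} + v_{4} + v_{5} + v_{6} = v_{0} + v_{3} ; sig = (4; 1,1)

Signatures (|P|; sorted positive RHS coefficients), sorted:
[(2; —), (2; —), (2; 1,1), (2; 1,1), (2; 1,1), (2; 1,1,1,1), (3; 1), (3; 1), (3; 1), (4; —), (4; 1,1)]


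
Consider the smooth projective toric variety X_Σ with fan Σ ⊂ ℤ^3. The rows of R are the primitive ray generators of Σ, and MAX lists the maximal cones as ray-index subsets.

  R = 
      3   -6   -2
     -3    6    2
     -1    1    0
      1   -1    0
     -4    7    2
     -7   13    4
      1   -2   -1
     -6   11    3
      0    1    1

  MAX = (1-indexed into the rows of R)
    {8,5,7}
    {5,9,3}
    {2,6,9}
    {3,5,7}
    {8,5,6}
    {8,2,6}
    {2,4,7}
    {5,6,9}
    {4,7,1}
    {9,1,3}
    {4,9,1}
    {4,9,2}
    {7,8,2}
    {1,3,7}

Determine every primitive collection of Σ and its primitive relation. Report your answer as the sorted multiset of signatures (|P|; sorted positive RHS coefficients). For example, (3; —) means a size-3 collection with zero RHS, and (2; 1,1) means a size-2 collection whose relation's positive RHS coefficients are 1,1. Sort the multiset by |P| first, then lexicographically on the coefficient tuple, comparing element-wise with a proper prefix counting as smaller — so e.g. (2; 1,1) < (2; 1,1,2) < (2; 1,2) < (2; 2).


The 15 primitive collections of Σ (r=9, n=3):

  {1,2}:  v_{1} + v_{2} = 0  ⇒ sig = (2; —)
  {3,4}:  v_{3} + v_{4} = 0  ⇒ sig = (2; —)
  {1,5}:  v_{1} + v_{5} = v_{3}  ⇒ sig = (2; 1)
  {1,6}:  v_{1} + v_{6} = v_{5}  ⇒ sig = (2; 1)
  {2,3}:  v_{2} + v_{3} = v_{5}  ⇒ sig = (2; 1)
  {2,5}:  v_{2} + v_{5} = v_{6}  ⇒ sig = (2; 1)
  {4,5}:  v_{4} + v_{5} = v_{2}  ⇒ sig = (2; 1)
  {6,7}:  v_{6} + v_{7} = v_{8}  ⇒ sig = (2; 1)
  {7,9}:  v_{7} + v_{9} = v_{4}  ⇒ sig = (2; 1)
  {1,8}:  v_{1} + v_{8} = v_{5} + v_{7}  ⇒ sig = (2; 1,1)
  {3,8}:  v_{3} + v_{8} = 2·v_{5} + v_{7}  ⇒ sig = (2; 1,2)
  {4,8}:  v_{4} + v_{8} = 2·v_{2} + v_{7}  ⇒ sig = (2; 1,2)
  {3,6}:  v_{3} + v_{6} = 2·v_{5}  ⇒ sig = (2; 2)
  {4,6}:  v_{4} + v_{6} = 2·v_{2}  ⇒ sig = (2; 2)
  {8,9}:  v_{8} + v_{9} = 2·v_{2}  ⇒ sig = (2; 2)

Signatures (|P|; sorted positive RHS coefficients), sorted:
    |P|=2: 15 collections, coeffs (), (), (1), (1), (1), (1), (1), (1), (1), (1,1), (1,2), (1,2), (2), (2), (2)


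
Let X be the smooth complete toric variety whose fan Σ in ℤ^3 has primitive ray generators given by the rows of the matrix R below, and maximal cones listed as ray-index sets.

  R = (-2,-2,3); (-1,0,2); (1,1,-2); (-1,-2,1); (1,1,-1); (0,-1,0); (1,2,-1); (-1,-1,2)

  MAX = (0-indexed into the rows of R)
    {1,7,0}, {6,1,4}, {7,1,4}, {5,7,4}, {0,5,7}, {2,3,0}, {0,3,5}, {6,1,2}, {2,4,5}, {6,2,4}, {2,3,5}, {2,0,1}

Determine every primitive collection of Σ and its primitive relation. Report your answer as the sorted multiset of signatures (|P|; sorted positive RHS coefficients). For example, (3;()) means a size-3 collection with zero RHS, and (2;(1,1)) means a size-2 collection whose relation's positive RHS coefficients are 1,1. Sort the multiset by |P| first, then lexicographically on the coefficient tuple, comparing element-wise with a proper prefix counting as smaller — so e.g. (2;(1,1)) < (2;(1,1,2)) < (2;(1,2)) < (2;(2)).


The 12 primitive collections of Σ (r=8, n=3):

  • {2,7}:  v_{2} + v_{7} = 0 ; sig = (2;())
  • {3,6}:  v_{3} + v_{6} = 0 ; sig = (2;())
  • {0,4}:  v_{0} + v_{4} = v_{7} ; sig = (2;(1))
  • {0,6}:  v_{0} + v_{6} = v_{1} ; sig = (2;(1))
  • {1,3}:  v_{1} + v_{3} = v_{0} ; sig = (2;(1))
  • {1,5}:  v_{1} + v_{5} = v_{7} ; sig = (2;(1))
  • {3,4}:  v_{3} + v_{4} = v_{5} ; sig = (2;(1))
  • {5,6}:  v_{5} + v_{6} = v_{4} ; sig = (2;(1))
  • {3,7}:  v_{3} + v_{7} = v_{0} + v_{5} ; sig = (2;(1,1))
  • {6,7}:  v_{6} + v_{7} = v_{1} + v_{4} ; sig = (2;(1,1))
  • {0,2,5}:  v_{0} + v_{2} + v_{5} = v_{3} ; sig = (3;(1))
  • {1,2,4}:  v_{1} + v_{2} + v_{4} = v_{6} ; sig = (3;(1))

Hence PRS(X_Σ) =
    |P|=2: 10 collections, coeffs (), (), (1), (1), (1), (1), (1), (1), (1,1), (1,1)
    |P|=3: 2 collections, coeffs (1), (1)


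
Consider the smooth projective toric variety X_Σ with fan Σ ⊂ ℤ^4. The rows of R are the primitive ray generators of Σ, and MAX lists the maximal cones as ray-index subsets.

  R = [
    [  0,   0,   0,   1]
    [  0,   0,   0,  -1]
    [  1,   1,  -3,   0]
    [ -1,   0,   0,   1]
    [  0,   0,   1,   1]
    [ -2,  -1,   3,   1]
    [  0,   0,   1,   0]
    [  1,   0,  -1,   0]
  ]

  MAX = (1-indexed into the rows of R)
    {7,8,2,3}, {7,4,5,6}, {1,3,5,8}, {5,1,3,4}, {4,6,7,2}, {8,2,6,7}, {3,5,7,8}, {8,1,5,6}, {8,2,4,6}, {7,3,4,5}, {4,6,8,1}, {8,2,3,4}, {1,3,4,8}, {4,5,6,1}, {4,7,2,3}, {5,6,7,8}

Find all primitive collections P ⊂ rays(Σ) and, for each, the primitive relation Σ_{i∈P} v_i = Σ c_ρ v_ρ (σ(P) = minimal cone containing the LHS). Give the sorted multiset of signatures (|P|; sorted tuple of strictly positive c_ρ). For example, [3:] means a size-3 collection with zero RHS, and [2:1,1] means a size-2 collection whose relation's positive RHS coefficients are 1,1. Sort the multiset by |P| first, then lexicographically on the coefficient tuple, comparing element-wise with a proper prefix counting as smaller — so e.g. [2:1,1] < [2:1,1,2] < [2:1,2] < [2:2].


|primitive collections| = 6. Relations:

  {1,2}:  v_{1} + v_{2} = 0  ⇒ sig = [2:]
  {1,7}:  v_{1} + v_{7} = v_{5}  ⇒ sig = [2:1]
  {2,5}:  v_{2} + v_{5} = v_{7}  ⇒ sig = [2:1]
  {3,6}:  v_{3} + v_{6} = v_{4}  ⇒ sig = [2:1]
  {4,7,8}:  v_{4} + v_{7} + v_{8} = v_{1}  ⇒ sig = [3:1]
  {4,5,8}:  v_{4} + v_{5} + v_{8} = 2·v_{1}  ⇒ sig = [3:2]

Hence PRS(X_Σ) =
    |P|=2: 4 collections, coeffs (), (1), (1), (1)
    |P|=3: 2 collections, coeffs (1), (2)


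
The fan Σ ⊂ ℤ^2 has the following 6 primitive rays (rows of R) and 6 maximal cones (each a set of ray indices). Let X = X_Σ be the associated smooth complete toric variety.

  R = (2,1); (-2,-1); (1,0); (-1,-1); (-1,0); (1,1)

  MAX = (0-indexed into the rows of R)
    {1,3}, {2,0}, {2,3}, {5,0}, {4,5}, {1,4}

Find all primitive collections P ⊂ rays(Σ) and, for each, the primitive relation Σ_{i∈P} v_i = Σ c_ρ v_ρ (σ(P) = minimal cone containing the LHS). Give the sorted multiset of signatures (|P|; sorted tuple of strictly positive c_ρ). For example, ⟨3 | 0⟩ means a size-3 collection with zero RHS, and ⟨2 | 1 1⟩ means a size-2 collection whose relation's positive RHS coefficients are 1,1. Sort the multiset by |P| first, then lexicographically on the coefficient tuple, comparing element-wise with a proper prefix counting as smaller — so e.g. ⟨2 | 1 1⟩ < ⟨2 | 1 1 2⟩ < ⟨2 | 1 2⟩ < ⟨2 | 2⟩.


Δ(Σ) — 6 vertices, 9 min non-faces:

  P = {0,1}:  v_{0} + v_{1} = 0 ; sig = ⟨2 | 0⟩
  P = {2,4}:  v_{2} + v_{4} = 0 ; sig = ⟨2 | 0⟩
  P = {3,5}:  v_{3} + v_{5} = 0 ; sig = ⟨2 | 0⟩
  P = {0,3}:  v_{0} + v_{3} = v_{2} ; sig = ⟨2 | 1⟩
  P = {0,4}:  v_{0} + v_{4} = v_{5} ; sig = ⟨2 | 1⟩
  P = {1,2}:  v_{1} + v_{2} = v_{3} ; sig = ⟨2 | 1⟩
  P = {1,5}:  v_{1} + v_{5} = v_{4} ; sig = ⟨2 | 1⟩
  P = {2,5}:  v_{2} + v_{5} = v_{0} ; sig = ⟨2 | 1⟩
  P = {3,4}:  v_{3} + v_{4} = v_{1} ; sig = ⟨2 | 1⟩

Signatures (|P|; sorted positive RHS coefficients), sorted:
    |P|=2: 9 collections, coeffs (), (), (), (1), (1), (1), (1), (1), (1)


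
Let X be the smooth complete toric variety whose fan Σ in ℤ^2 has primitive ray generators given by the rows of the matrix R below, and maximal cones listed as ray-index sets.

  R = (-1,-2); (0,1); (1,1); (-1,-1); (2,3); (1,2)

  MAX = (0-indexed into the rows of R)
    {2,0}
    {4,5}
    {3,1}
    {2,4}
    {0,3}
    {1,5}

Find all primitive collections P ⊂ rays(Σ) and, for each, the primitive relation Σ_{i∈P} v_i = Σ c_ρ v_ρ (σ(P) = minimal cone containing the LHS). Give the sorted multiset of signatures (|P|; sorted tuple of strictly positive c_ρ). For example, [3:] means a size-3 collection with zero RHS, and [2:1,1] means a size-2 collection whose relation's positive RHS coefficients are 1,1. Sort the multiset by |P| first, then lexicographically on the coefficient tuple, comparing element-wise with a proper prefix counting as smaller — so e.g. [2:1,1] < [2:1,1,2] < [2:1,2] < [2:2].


9 collections generate NE(X_Σ); each relation:

  {0,5}:  v_{0} + v_{5} = 0  so sig = [2:]
  {2,3}:  v_{2} + v_{3} = 0  so sig = [2:]
  {0,1}:  v_{0} + v_{1} = v_{3}  so sig = [2:1]
  {0,4}:  v_{0} + v_{4} = v_{2}  so sig = [2:1]
  {1,2}:  v_{1} + v_{2} = v_{5}  so sig = [2:1]
  {2,5}:  v_{2} + v_{5} = v_{4}  so sig = [2:1]
  {3,4}:  v_{3} + v_{4} = v_{5}  so sig = [2:1]
  {3,5}:  v_{3} + v_{5} = v_{1}  so sig = [2:1]
  {1,4}:  v_{1} + v_{4} = 2·v_{5}  so sig = [2:2]

so the primitive-relation signature multiset is
{ [2:] ×2,  [2:1] ×6,  [2:2] }


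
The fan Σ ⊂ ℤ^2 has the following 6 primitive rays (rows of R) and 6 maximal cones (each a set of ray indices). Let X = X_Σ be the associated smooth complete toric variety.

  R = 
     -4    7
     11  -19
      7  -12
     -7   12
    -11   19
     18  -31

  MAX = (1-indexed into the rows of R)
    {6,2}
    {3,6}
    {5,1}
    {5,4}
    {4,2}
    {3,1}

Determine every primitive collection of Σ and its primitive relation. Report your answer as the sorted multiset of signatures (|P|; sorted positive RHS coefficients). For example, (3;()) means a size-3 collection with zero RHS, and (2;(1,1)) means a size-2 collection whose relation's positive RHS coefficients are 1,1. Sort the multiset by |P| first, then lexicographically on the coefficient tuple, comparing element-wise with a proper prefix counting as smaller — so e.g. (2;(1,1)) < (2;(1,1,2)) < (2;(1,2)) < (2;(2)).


Σ has 9 primitive collections:

  • {2,5}:  v_{2} + v_{5} = 0  ⇒ sig = (2;())
  • {3,4}:  v_{3} + v_{4} = 0  ⇒ sig = (2;())
  • {1,2}:  v_{1} + v_{2} = v_{3}  ⇒ sig = (2;(1))
  • {1,4}:  v_{1} + v_{4} = v_{5}  ⇒ sig = (2;(1))
  • {2,3}:  v_{2} + v_{3} = v_{6}  ⇒ sig = (2;(1))
  • {3,5}:  v_{3} + v_{5} = v_{1}  ⇒ sig = (2;(1))
  • {4,6}:  v_{4} + v_{6} = v_{2}  ⇒ sig = (2;(1))
  • {5,6}:  v_{5} + v_{6} = v_{3}  ⇒ sig = (2;(1))
  • {1,6}:  v_{1} + v_{6} = 2·v_{3}  ⇒ sig = (2;(2))

Signatures (|P|; sorted positive RHS coefficients), sorted:
    |P|=2: 9 collections, coeffs (), (), (1), (1), (1), (1), (1), (1), (2)


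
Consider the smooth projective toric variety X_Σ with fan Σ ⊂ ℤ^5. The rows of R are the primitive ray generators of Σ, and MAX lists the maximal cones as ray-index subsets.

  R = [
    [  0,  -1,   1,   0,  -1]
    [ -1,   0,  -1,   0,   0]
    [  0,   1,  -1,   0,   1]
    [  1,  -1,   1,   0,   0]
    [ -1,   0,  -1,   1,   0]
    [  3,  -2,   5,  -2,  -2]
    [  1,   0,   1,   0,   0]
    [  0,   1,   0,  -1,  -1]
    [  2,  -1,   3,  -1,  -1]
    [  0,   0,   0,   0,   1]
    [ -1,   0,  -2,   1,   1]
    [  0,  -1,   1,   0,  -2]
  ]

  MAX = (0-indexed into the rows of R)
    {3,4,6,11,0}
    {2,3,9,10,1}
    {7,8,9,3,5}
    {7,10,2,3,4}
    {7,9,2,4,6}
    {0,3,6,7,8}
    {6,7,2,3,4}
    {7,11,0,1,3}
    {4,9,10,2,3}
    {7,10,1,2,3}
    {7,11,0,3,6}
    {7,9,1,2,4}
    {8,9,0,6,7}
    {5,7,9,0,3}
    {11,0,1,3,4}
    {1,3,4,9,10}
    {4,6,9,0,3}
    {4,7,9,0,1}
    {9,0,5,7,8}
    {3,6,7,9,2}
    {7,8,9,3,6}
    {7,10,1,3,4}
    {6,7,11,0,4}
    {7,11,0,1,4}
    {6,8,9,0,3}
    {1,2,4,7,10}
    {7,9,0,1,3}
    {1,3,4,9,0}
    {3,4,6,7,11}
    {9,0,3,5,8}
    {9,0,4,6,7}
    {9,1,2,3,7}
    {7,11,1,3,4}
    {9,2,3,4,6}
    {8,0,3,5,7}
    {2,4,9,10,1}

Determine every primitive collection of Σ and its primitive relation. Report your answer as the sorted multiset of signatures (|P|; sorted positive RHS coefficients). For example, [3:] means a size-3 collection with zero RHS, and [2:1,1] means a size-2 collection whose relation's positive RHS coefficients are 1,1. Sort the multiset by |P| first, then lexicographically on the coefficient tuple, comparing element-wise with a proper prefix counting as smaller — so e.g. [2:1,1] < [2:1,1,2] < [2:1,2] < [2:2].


Δ(Σ) — 12 vertices, 24 min non-faces:

  • {0,2}:  v_{0} + v_{2} = 0  →  sig = [2:]
  • {1,6}:  v_{1} + v_{6} = 0  →  sig = [2:]
  • {8,10}:  v_{8} + v_{10} = v_{3}  →  sig = [2:1]
  • {9,11}:  v_{9} + v_{11} = v_{0}  →  sig = [2:1]
  • {4,5}:  v_{4} + v_{5} = v_{0} + v_{8}  →  sig = [2:1,1]
  • {4,8}:  v_{4} + v_{8} = v_{0} + v_{6}  →  sig = [2:1,1]
  • {0,10}:  v_{0} + v_{10} = v_{1} + v_{3} + v_{4}  →  sig = [2:1,1,1]
  • {2,11}:  v_{2} + v_{11} = v_{3} + v_{4} + v_{7}  →  sig = [2:1,1,1]
  • {6,10}:  v_{6} + v_{10} = v_{2} + v_{3} + v_{4}  →  sig = [2:1,1,1]
  • {1,8}:  v_{1} + v_{8} = v_{0} + v_{3} + v_{7} + v_{9}  →  sig = [2:1,1,1,1]
  • {2,5}:  v_{2} + v_{5} = v_{3} + v_{7} + v_{8} + v_{9}  →  sig = [2:1,1,1,1]
  • {2,8}:  v_{2} + v_{8} = v_{3} + v_{6} + v_{7} + v_{9}  →  sig = [2:1,1,1,1]
  • {5,10}:  v_{5} + v_{10} = v_{0} + 2·v_{3} + v_{7} + v_{9}  →  sig = [2:1,1,1,2]
  • {5,11}:  v_{5} + v_{11} = 2·v_{0} + v_{3} + v_{7} + v_{8}  →  sig = [2:1,1,1,2]
  • {8,11}:  v_{8} + v_{11} = 2·v_{0} + v_{3} + v_{6} + v_{7}  →  sig = [2:1,1,1,2]
  • {10,11}:  v_{10} + v_{11} = v_{1} + 2·v_{3} + 2·v_{4} + v_{7}  →  sig = [2:1,1,2,2]
  • {5,6}:  v_{5} + v_{6} = 2·v_{8}  →  sig = [2:2]
  • {1,5}:  v_{1} + v_{5} = 2·v_{0} + 2·v_{3} + 2·v_{7} + 2·v_{9}  →  sig = [2:2,2,2,2]
  • {7,9,10}:  v_{7} + v_{9} + v_{10} = v_{1} + v_{2}  →  sig = [3:1,1]
  • {3,4,7,9}:  v_{3} + v_{4} + v_{7} + v_{9} = 0  →  sig = [4:]
  • {0,3,4,7}:  v_{0} + v_{3} + v_{4} + v_{7} = v_{11}  →  sig = [4:1]
  • {1,2,3,4}:  v_{1} + v_{2} + v_{3} + v_{4} = v_{10}  →  sig = [4:1]
  • {0,3,6,7,9}:  v_{0} + v_{3} + v_{6} + v_{7} + v_{9} = v_{8}  →  sig = [5:1]
  • {0,3,7,8,9}:  v_{0} + v_{3} + v_{7} + v_{8} + v_{9} = v_{5}  →  sig = [5:1]

Hence PRS(X_Σ) =
    [2:]
    [2:]
    [2:1]
    [2:1]
    [2:1,1]
    [2:1,1]
    [2:1,1,1]
    [2:1,1,1]
    [2:1,1,1]
    [2:1,1,1,1]
    [2:1,1,1,1]
    [2:1,1,1,1]
    [2:1,1,1,2]
    [2:1,1,1,2]
    [2:1,1,1,2]
    [2:1,1,2,2]
    [2:2]
    [2:2,2,2,2]
    [3:1,1]
    [4:]
    [4:1]
    [4:1]
    [5:1]
    [5:1]
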